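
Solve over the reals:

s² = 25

s = -5 or s = 5

Bring every term to one side: s² - 25 = 0.
Factor: (s + 5)(s - 5) = 0.
So s = -5 or s = 5.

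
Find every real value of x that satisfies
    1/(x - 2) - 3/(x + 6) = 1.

Multiply both sides by (x - 2)(x + 6):
(x + 6) - 3(x - 2) = (x - 2)(x + 6).
Expand and collect terms: x² + 6x - 24 = 0.
By the quadratic formula, x = (-6 ± √132) / 2, so x ≈ 2.7446 or x ≈ -8.7446.
Neither value makes a denominator zero (x ≠ 2, x ≠ -6), so both are valid.

x = -8.7446 or x = 2.7446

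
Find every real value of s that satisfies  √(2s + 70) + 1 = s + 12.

Isolate the radical: √(2s + 70) = s + 11.
Square both sides: 2s + 70 = (s + 11)².
Expand and rearrange: s² + 20s + 51 = 0.
Solving gives s = -3 or s = -17.
Check each candidate in the original equation:
  s = -3: √(64) = 8, while s + 11 = 8 — valid.
  s = -17: √(36) = 6, while s + 11 = -6 — extraneous.

s = -3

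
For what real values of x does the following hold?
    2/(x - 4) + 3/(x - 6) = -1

x = 0 or x = 5

Multiply both sides by (x - 4)(x - 6):
2(x - 6) + 3(x - 4) = -(x - 4)(x - 6).
Expand and collect terms: -x² + 5x = 0.
Factor or apply the quadratic formula: x = 0 or x = 5.
Neither value makes a denominator zero (x ≠ 4, x ≠ 6), so both are valid.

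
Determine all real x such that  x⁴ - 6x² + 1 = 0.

x = -2.4142 or x = -0.4142 or x = 0.4142 or x = 2.4142

Let u = x². The equation becomes u² - 6u + 1 = 0.
By the quadratic formula, u = 2·√(2) + 3 or u = 3 - 2·√(2).
x² = 2·√(2) + 3 gives x = ±(1 + √(2)) ≈ ±2.4142.
x² = 3 - 2·√(2) gives x = ±(-1 + √(2)) ≈ ±0.4142.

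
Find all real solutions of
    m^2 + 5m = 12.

m = -6.772 or m = 1.772

Rearrange to standard form: m^2 + 5m - 12 = 0.
Discriminant: (5)^2 - 4*1*(-12) = 73.
Quadratic formula: m = (-5 +/- sqrt(73)) / 2.
So m = -5/2 + sqrt(73)/2 ~= 1.772 or m = -sqrt(73)/2 - 5/2 ~= -6.772.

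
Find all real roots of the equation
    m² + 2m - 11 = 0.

m = -4.4641 or m = 2.4641

Discriminant: (2)² − 4·1·(-11) = 48.
Quadratic formula: m = (-2 ± √48) / 2.
So m = -1 + 2·√(3) ≈ 2.4641 or m = -2·√(3) - 1 ≈ -4.4641.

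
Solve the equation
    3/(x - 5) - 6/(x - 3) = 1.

Multiply both sides by (x - 5)(x - 3):
3(x - 3) - 6(x - 5) = (x - 5)(x - 3).
Expand and collect terms: x² - 5x - 6 = 0.
Factor or apply the quadratic formula: x = 6 or x = -1.
Neither value makes a denominator zero (x ≠ 5, x ≠ 3), so both are valid.

x = -1 or x = 6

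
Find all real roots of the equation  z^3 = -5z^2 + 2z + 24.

Rearrange: z^3 + 5z^2 - 2z - 24 = 0.
Possible rational roots are divisors of -24. Testing z = -3 gives 0, so (z + 3) is a factor.
Divide: z^3 + 5z^2 - 2z - 24 = (z + 3)(z^2 + 2z - 8).
Factor the quadratic: z = 2 or z = -4.

z = -4 or z = -3 or z = 2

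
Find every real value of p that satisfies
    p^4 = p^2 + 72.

Let u = p^2. The equation becomes u^2 - u - 72 = 0.
Factor: (u + 8)(u - 9) = 0, so u = -8 or u = 9.
p^2 = -8 < 0 has no real solution.
p^2 = 9 gives p = +/-3.

p = -3 or p = 3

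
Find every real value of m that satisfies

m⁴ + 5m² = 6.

m = -1 or m = 1

Let u = m². The equation becomes u² + 5u - 6 = 0.
Factor: (u - 1)(u + 6) = 0, so u = 1 or u = -6.
m² = 1 gives m = ±1.
m² = -6 < 0 has no real solution.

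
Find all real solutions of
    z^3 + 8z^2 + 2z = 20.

Rearrange: z^3 + 8z^2 + 2z - 20 = 0.
Possible rational roots are divisors of -20. Testing z = -2 gives 0, so (z + 2) is a factor.
Divide: z^3 + 8z^2 + 2z - 20 = (z + 2)(z^2 + 6z - 10).
Apply the quadratic formula to z^2 + 6z - 10 = 0: z = (-6 +/- sqrt(76))/2, i.e. z ~= 1.3589 or z ~= -7.3589.

z = -7.3589 or z = -2 or z = 1.3589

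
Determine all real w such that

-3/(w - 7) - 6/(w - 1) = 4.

Multiply both sides by (w - 7)(w - 1):
-3(w - 1) - 6(w - 7) = 4(w - 7)(w - 1).
Expand and collect terms: 4w^2 - 23w - 17 = 0.
By the quadratic formula, w = (23 +/- sqrt(801)) / 8, so w ~= 6.4127 or w ~= -0.6627.
Neither value makes a denominator zero (w != 7, w != 1), so both are valid.

w = -0.6627 or w = 6.4127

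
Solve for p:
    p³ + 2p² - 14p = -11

p = -5.1401 or p = 1 or p = 2.1401

Rearrange: p³ + 2p² - 14p + 11 = 0.
Possible rational roots are divisors of 11. Testing p = 1 gives 0, so (p - 1) is a factor.
Divide: p³ + 2p² - 14p + 11 = (p - 1)(p² + 3p - 11).
Apply the quadratic formula to p² + 3p - 11 = 0: p = (-3 ± √53)/2, i.e. p ≈ 2.1401 or p ≈ -5.1401.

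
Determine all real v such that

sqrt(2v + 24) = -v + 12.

Square both sides: 2v + 24 = (-v + 12)^2.
Expand and rearrange: v^2 - 26v + 120 = 0.
Solving gives v = 20 or v = 6.
Check each candidate in the original equation:
  v = 20: sqrt(64) = 8, while -v + 12 = -8 — extraneous.
  v = 6: sqrt(36) = 6, while -v + 12 = 6 — valid.

v = 6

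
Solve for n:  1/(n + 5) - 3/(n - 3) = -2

Multiply both sides by (n + 5)(n - 3):
(n - 3) - 3(n + 5) = -2(n + 5)(n - 3).
Expand and collect terms: -2n^2 - 2n + 48 = 0.
By the quadratic formula, n = (2 +/- sqrt(388)) / -4, so n ~= -5.4244 or n ~= 4.4244.
Neither value makes a denominator zero (n != -5, n != 3), so both are valid.

n = -5.4244 or n = 4.4244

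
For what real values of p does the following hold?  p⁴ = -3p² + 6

Let u = p². The equation becomes u² + 3u - 6 = 0.
By the quadratic formula, u = -3/2 + √(33)/2 or u = -√(33)/2 - 3/2.
p² = -3/2 + √(33)/2 gives p = ±√(-3/2 + √(33)/2) ≈ ±1.1714.
p² = -√(33)/2 - 3/2 < 0 has no real solution.

p = -1.1714 or p = 1.1714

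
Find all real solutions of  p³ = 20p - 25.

p = -5 or p = 1.382 or p = 3.618

Rearrange: p³ - 20p + 25 = 0.
Possible rational roots are divisors of 25. Testing p = -5 gives 0, so (p + 5) is a factor.
Divide: p³ - 20p + 25 = (p + 5)(p² - 5p + 5).
Apply the quadratic formula to p² - 5p + 5 = 0: p = (5 ± √5)/2, i.e. p ≈ 3.618 or p ≈ 1.382.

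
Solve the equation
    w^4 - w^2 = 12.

w = -2 or w = 2

Let u = w^2. The equation becomes u^2 - u - 12 = 0.
Factor: (u - 4)(u + 3) = 0, so u = 4 or u = -3.
w^2 = 4 gives w = +/-2.
w^2 = -3 < 0 has no real solution.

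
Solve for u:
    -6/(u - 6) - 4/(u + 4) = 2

Multiply both sides by (u - 6)(u + 4):
-6(u + 4) - 4(u - 6) = 2(u - 6)(u + 4).
Expand and collect terms: 2u^2 + 6u - 48 = 0.
By the quadratic formula, u = (-6 +/- sqrt(420)) / 4, so u ~= 3.6235 or u ~= -6.6235.
Neither value makes a denominator zero (u != 6, u != -4), so both are valid.

u = -6.6235 or u = 3.6235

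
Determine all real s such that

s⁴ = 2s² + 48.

Let u = s². The equation becomes u² - 2u - 48 = 0.
Factor: (u + 6)(u - 8) = 0, so u = -6 or u = 8.
s² = -6 < 0 has no real solution.
s² = 8 gives s = ±2·√(2) ≈ ±2.8284.

s = -2.8284 or s = 2.8284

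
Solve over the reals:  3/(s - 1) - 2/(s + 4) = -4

Multiply both sides by (s - 1)(s + 4):
3(s + 4) - 2(s - 1) = -4(s - 1)(s + 4).
Expand and collect terms: -4s² - 13s + 2 = 0.
By the quadratic formula, s = (13 ± √201) / -8, so s ≈ -3.3972 or s ≈ 0.1472.
Neither value makes a denominator zero (s ≠ 1, s ≠ -4), so both are valid.

s = -3.3972 or s = 0.1472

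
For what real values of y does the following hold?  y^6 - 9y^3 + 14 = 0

Let u = y^3. The equation becomes u^2 - 9u + 14 = 0.
Factor: (u - 7)(u - 2) = 0, so u = 7 or u = 2.
y^3 = 7 gives y = (7)^(1/3) ~= 1.9129.
y^3 = 2 gives y = (2)^(1/3) ~= 1.2599.

y = 1.2599 or y = 1.9129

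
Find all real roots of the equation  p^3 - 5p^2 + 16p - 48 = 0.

p = 4

Possible rational roots are divisors of -48. Testing p = 4 gives 0, so (p - 4) is a factor.
Divide: p^3 - 5p^2 + 16p - 48 = (p - 4)(p^2 - p + 12).
The quadratic p^2 - p + 12 has discriminant -47 < 0, so no further real roots.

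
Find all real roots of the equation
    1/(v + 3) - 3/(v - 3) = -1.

v = -3.6904 or v = 5.6904

Multiply both sides by (v + 3)(v - 3):
(v - 3) - 3(v + 3) = -(v + 3)(v - 3).
Expand and collect terms: -v^2 + 2v + 21 = 0.
By the quadratic formula, v = (-2 +/- sqrt(88)) / -2, so v ~= -3.6904 or v ~= 5.6904.
Neither value makes a denominator zero (v != -3, v != 3), so both are valid.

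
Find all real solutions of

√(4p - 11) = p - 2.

Square both sides: 4p - 11 = (p - 2)².
Expand and rearrange: p² - 8p + 15 = 0.
Solving gives p = 5 or p = 3.
Check each candidate in the original equation:
  p = 5: √(9) = 3, while p - 2 = 3 — valid.
  p = 3: √(1) = 1, while p - 2 = 1 — valid.

p = 3 or p = 5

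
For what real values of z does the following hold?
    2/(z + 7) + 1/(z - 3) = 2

Multiply both sides by (z + 7)(z - 3):
2(z - 3) + (z + 7) = 2(z + 7)(z - 3).
Expand and collect terms: 2z² + 5z - 43 = 0.
By the quadratic formula, z = (-5 ± √369) / 4, so z ≈ 3.5523 or z ≈ -6.0523.
Neither value makes a denominator zero (z ≠ -7, z ≠ 3), so both are valid.

z = -6.0523 or z = 3.5523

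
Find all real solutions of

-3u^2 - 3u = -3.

Rearrange to standard form: -3u^2 - 3u + 3 = 0.
Discriminant: (-3)^2 - 4*(-3)*3 = 45.
Quadratic formula: u = (3 +/- sqrt(45)) / (-6).
So u = -sqrt(5)/2 - 1/2 ~= -1.618 or u = -1/2 + sqrt(5)/2 ~= 0.618.

u = -1.618 or u = 0.618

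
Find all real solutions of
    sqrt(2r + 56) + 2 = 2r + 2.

Isolate the radical: sqrt(2r + 56) = 2r.
Square both sides: 2r + 56 = (2r)^2.
Expand and rearrange: 4r^2 - 2r - 56 = 0.
Solving gives r = 4 or r = -3.5.
Check each candidate in the original equation:
  r = 4: sqrt(64) = 8, while 2r = 8 — valid.
  r = -3.5: sqrt(49) = 7, while 2r = -7 — extraneous.

r = 4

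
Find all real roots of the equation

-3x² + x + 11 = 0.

Discriminant: (1)² − 4·(-3)·11 = 133.
Quadratic formula: x = (-1 ± √133) / (-6).
So x = 1/6 - √(133)/6 ≈ -1.7554 or x = 1/6 + √(133)/6 ≈ 2.0888.

x = -1.7554 or x = 2.0888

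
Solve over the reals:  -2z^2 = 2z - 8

Rearrange to standard form: -2z^2 - 2z + 8 = 0.
Discriminant: (-2)^2 - 4*(-2)*8 = 68.
Quadratic formula: z = (2 +/- sqrt(68)) / (-4).
So z = -sqrt(17)/2 - 1/2 ~= -2.5616 or z = -1/2 + sqrt(17)/2 ~= 1.5616.

z = -2.5616 or z = 1.5616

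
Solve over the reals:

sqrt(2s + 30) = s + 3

Square both sides: 2s + 30 = (s + 3)^2.
Expand and rearrange: s^2 + 4s - 21 = 0.
Solving gives s = 3 or s = -7.
Check each candidate in the original equation:
  s = 3: sqrt(36) = 6, while s + 3 = 6 — valid.
  s = -7: sqrt(16) = 4, while s + 3 = -4 — extraneous.

s = 3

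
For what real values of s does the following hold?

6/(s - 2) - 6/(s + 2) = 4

Multiply both sides by (s - 2)(s + 2):
6(s + 2) - 6(s - 2) = 4(s - 2)(s + 2).
Expand and collect terms: 4s² - 40 = 0.
By the quadratic formula, s = (0 ± √640) / 8, so s ≈ 3.1623 or s ≈ -3.1623.
Neither value makes a denominator zero (s ≠ 2, s ≠ -2), so both are valid.

s = -3.1623 or s = 3.1623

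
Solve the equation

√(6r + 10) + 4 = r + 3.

r = 9

Isolate the radical: √(6r + 10) = r - 1.
Square both sides: 6r + 10 = (r - 1)².
Expand and rearrange: r² - 8r - 9 = 0.
Solving gives r = 9 or r = -1.
Check each candidate in the original equation:
  r = 9: √(64) = 8, while r - 1 = 8 — valid.
  r = -1: √(4) = 2, while r - 1 = -2 — extraneous.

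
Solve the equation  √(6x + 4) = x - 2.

x = 10

Square both sides: 6x + 4 = (x - 2)².
Expand and rearrange: x² - 10x = 0.
Solving gives x = 10 or x = 0.
Check each candidate in the original equation:
  x = 10: √(64) = 8, while x - 2 = 8 — valid.
  x = 0: √(4) = 2, while x - 2 = -2 — extraneous.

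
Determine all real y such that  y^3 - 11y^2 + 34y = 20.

y = 0.7639 or y = 5 or y = 5.2361

Rearrange: y^3 - 11y^2 + 34y - 20 = 0.
Possible rational roots are divisors of -20. Testing y = 5 gives 0, so (y - 5) is a factor.
Divide: y^3 - 11y^2 + 34y - 20 = (y - 5)(y^2 - 6y + 4).
Apply the quadratic formula to y^2 - 6y + 4 = 0: y = (6 +/- sqrt(20))/2, i.e. y ~= 5.2361 or y ~= 0.7639.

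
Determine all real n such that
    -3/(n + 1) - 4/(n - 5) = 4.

n = -1.8776 or n = 4.1276

Multiply both sides by (n + 1)(n - 5):
-3(n - 5) - 4(n + 1) = 4(n + 1)(n - 5).
Expand and collect terms: 4n^2 - 9n - 31 = 0.
By the quadratic formula, n = (9 +/- sqrt(577)) / 8, so n ~= 4.1276 or n ~= -1.8776.
Neither value makes a denominator zero (n != -1, n != 5), so both are valid.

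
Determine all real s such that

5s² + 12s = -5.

s = -1.8633 or s = -0.5367

Rearrange to standard form: 5s² + 12s + 5 = 0.
Discriminant: (12)² − 4·5·5 = 44.
Quadratic formula: s = (-12 ± √44) / 10.
So s = -6/5 + √(11)/5 ≈ -0.5367 or s = -6/5 - √(11)/5 ≈ -1.8633.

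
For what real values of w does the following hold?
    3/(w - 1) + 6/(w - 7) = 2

w = 1.9416 or w = 10.5584

Multiply both sides by (w - 1)(w - 7):
3(w - 7) + 6(w - 1) = 2(w - 1)(w - 7).
Expand and collect terms: 2w² - 25w + 41 = 0.
By the quadratic formula, w = (25 ± √297) / 4, so w ≈ 10.5584 or w ≈ 1.9416.
Neither value makes a denominator zero (w ≠ 1, w ≠ 7), so both are valid.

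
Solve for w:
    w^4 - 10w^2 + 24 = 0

Let u = w^2. The equation becomes u^2 - 10u + 24 = 0.
Factor: (u - 6)(u - 4) = 0, so u = 6 or u = 4.
w^2 = 6 gives w = +/-sqrt(6) ~= +/-2.4495.
w^2 = 4 gives w = +/-2.

w = -2.4495 or w = -2 or w = 2 or w = 2.4495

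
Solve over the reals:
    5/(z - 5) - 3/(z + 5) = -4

Multiply both sides by (z - 5)(z + 5):
5(z + 5) - 3(z - 5) = -4(z - 5)(z + 5).
Expand and collect terms: -4z² - 2z + 60 = 0.
By the quadratic formula, z = (2 ± √964) / -8, so z ≈ -4.131 or z ≈ 3.631.
Neither value makes a denominator zero (z ≠ 5, z ≠ -5), so both are valid.

z = -4.131 or z = 3.631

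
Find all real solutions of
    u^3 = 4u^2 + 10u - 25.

u = -2.7913 or u = 1.7913 or u = 5

Rearrange: u^3 - 4u^2 - 10u + 25 = 0.
Possible rational roots are divisors of 25. Testing u = 5 gives 0, so (u - 5) is a factor.
Divide: u^3 - 4u^2 - 10u + 25 = (u - 5)(u^2 + u - 5).
Apply the quadratic formula to u^2 + u - 5 = 0: u = (-1 +/- sqrt(21))/2, i.e. u ~= 1.7913 or u ~= -2.7913.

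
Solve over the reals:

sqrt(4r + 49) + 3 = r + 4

Isolate the radical: sqrt(4r + 49) = r + 1.
Square both sides: 4r + 49 = (r + 1)^2.
Expand and rearrange: r^2 - 2r - 48 = 0.
Solving gives r = 8 or r = -6.
Check each candidate in the original equation:
  r = 8: sqrt(81) = 9, while r + 1 = 9 — valid.
  r = -6: sqrt(25) = 5, while r + 1 = -5 — extraneous.

r = 8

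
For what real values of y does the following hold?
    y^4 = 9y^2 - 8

y = -2.8284 or y = -1 or y = 1 or y = 2.8284

Let u = y^2. The equation becomes u^2 - 9u + 8 = 0.
Factor: (u - 8)(u - 1) = 0, so u = 8 or u = 1.
y^2 = 8 gives y = +/-2*sqrt(2) ~= +/-2.8284.
y^2 = 1 gives y = +/-1.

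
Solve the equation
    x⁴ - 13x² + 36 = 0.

x = -3 or x = -2 or x = 2 or x = 3

Let u = x². The equation becomes u² - 13u + 36 = 0.
Factor: (u - 4)(u - 9) = 0, so u = 4 or u = 9.
x² = 4 gives x = ±2.
x² = 9 gives x = ±3.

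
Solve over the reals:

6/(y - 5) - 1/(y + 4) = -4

y = -3.6979 or y = 3.4479

Multiply both sides by (y - 5)(y + 4):
6(y + 4) - (y - 5) = -4(y - 5)(y + 4).
Expand and collect terms: -4y^2 - y + 51 = 0.
By the quadratic formula, y = (1 +/- sqrt(817)) / -8, so y ~= -3.6979 or y ~= 3.4479.
Neither value makes a denominator zero (y != 5, y != -4), so both are valid.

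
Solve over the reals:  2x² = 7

Rearrange to standard form: 2x² - 7 = 0.
Discriminant: (0)² − 4·2·(-7) = 56.
Quadratic formula: x = (0 ± √56) / 4.
So x = √(14)/2 ≈ 1.8708 or x = -√(14)/2 ≈ -1.8708.

x = -1.8708 or x = 1.8708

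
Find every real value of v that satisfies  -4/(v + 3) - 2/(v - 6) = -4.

v = -2.0584 or v = 6.5584

Multiply both sides by (v + 3)(v - 6):
-4(v - 6) - 2(v + 3) = -4(v + 3)(v - 6).
Expand and collect terms: -4v^2 + 18v + 54 = 0.
By the quadratic formula, v = (-18 +/- sqrt(1188)) / -8, so v ~= -2.0584 or v ~= 6.5584.
Neither value makes a denominator zero (v != -3, v != 6), so both are valid.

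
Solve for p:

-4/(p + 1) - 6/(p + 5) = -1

Multiply both sides by (p + 1)(p + 5):
-4(p + 5) - 6(p + 1) = -(p + 1)(p + 5).
Expand and collect terms: -p^2 + 4p + 21 = 0.
Factor or apply the quadratic formula: p = -3 or p = 7.
Neither value makes a denominator zero (p != -1, p != -5), so both are valid.

p = -3 or p = 7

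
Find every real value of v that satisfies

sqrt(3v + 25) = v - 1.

v = 8

Square both sides: 3v + 25 = (v - 1)^2.
Expand and rearrange: v^2 - 5v - 24 = 0.
Solving gives v = 8 or v = -3.
Check each candidate in the original equation:
  v = 8: sqrt(49) = 7, while v - 1 = 7 — valid.
  v = -3: sqrt(16) = 4, while v - 1 = -4 — extraneous.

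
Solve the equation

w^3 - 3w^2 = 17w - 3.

Rearrange: w^3 - 3w^2 - 17w + 3 = 0.
Possible rational roots are divisors of 3. Testing w = -3 gives 0, so (w + 3) is a factor.
Divide: w^3 - 3w^2 - 17w + 3 = (w + 3)(w^2 - 6w + 1).
Apply the quadratic formula to w^2 - 6w + 1 = 0: w = (6 +/- sqrt(32))/2, i.e. w ~= 5.8284 or w ~= 0.1716.

w = -3 or w = 0.1716 or w = 5.8284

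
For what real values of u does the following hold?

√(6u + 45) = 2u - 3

Square both sides: 6u + 45 = (2u - 3)².
Expand and rearrange: 4u² - 18u - 36 = 0.
Solving gives u = 6 or u = -1.5.
Check each candidate in the original equation:
  u = 6: √(81) = 9, while 2u - 3 = 9 — valid.
  u = -1.5: √(36) = 6, while 2u - 3 = -6 — extraneous.

u = 6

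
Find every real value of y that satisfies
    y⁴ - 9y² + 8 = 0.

y = -2.8284 or y = -1 or y = 1 or y = 2.8284

Let u = y². The equation becomes u² - 9u + 8 = 0.
Factor: (u - 1)(u - 8) = 0, so u = 1 or u = 8.
y² = 1 gives y = ±1.
y² = 8 gives y = ±2·√(2) ≈ ±2.8284.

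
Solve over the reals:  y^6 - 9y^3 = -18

y = 1.4422 or y = 1.8171

Let u = y^3. The equation becomes u^2 - 9u + 18 = 0.
Factor: (u - 3)(u - 6) = 0, so u = 3 or u = 6.
y^3 = 3 gives y = (3)^(1/3) ~= 1.4422.
y^3 = 6 gives y = (6)^(1/3) ~= 1.8171.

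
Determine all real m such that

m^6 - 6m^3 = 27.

m = -1.4422 or m = 2.0801

Let u = m^3. The equation becomes u^2 - 6u - 27 = 0.
Factor: (u + 3)(u - 9) = 0, so u = -3 or u = 9.
m^3 = -3 gives m = -(3)^(1/3) ~= -1.4422.
m^3 = 9 gives m = (9)^(1/3) ~= 2.0801.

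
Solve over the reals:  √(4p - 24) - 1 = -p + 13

Isolate the radical: √(4p - 24) = -p + 14.
Square both sides: 4p - 24 = (-p + 14)².
Expand and rearrange: p² - 32p + 220 = 0.
Solving gives p = 22 or p = 10.
Check each candidate in the original equation:
  p = 22: √(64) = 8, while -p + 14 = -8 — extraneous.
  p = 10: √(16) = 4, while -p + 14 = 4 — valid.

p = 10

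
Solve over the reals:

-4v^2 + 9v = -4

v = -0.3802 or v = 2.6302

Rearrange to standard form: -4v^2 + 9v + 4 = 0.
Discriminant: (9)^2 - 4*(-4)*4 = 145.
Quadratic formula: v = (-9 +/- sqrt(145)) / (-8).
So v = 9/8 - sqrt(145)/8 ~= -0.3802 or v = 9/8 + sqrt(145)/8 ~= 2.6302.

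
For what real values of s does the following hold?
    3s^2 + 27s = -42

s = -7 or s = -2

Bring every term to one side: 3s^2 + 27s + 42 = 0.
Factor: 3(s + 7)(s + 2) = 0.
So s = -7 or s = -2.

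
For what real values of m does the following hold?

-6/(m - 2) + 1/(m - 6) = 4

Multiply both sides by (m - 2)(m - 6):
-6(m - 6) + (m - 2) = 4(m - 2)(m - 6).
Expand and collect terms: 4m^2 - 27m + 14 = 0.
By the quadratic formula, m = (27 +/- sqrt(505)) / 8, so m ~= 6.184 or m ~= 0.566.
Neither value makes a denominator zero (m != 2, m != 6), so both are valid.

m = 0.566 or m = 6.184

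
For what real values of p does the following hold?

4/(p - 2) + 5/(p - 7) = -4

p = 0.75 or p = 6

Multiply both sides by (p - 2)(p - 7):
4(p - 7) + 5(p - 2) = -4(p - 2)(p - 7).
Expand and collect terms: -4p^2 + 27p - 18 = 0.
Factor or apply the quadratic formula: p = 0.75 or p = 6.
Neither value makes a denominator zero (p != 2, p != 7), so both are valid.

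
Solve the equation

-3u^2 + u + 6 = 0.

Discriminant: (1)^2 - 4*(-3)*6 = 73.
Quadratic formula: u = (-1 +/- sqrt(73)) / (-6).
So u = 1/6 - sqrt(73)/6 ~= -1.2573 or u = 1/6 + sqrt(73)/6 ~= 1.5907.

u = -1.2573 or u = 1.5907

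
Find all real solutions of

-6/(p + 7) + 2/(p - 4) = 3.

p = -8.9017 or p = 4.5684

Multiply both sides by (p + 7)(p - 4):
-6(p - 4) + 2(p + 7) = 3(p + 7)(p - 4).
Expand and collect terms: 3p² + 13p - 122 = 0.
By the quadratic formula, p = (-13 ± √1633) / 6, so p ≈ 4.5684 or p ≈ -8.9017.
Neither value makes a denominator zero (p ≠ -7, p ≠ 4), so both are valid.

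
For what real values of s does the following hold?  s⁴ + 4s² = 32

s = -2 or s = 2

Let u = s². The equation becomes u² + 4u - 32 = 0.
Factor: (u + 8)(u - 4) = 0, so u = -8 or u = 4.
s² = -8 < 0 has no real solution.
s² = 4 gives s = ±2.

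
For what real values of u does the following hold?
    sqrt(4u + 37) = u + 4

u = 3

Square both sides: 4u + 37 = (u + 4)^2.
Expand and rearrange: u^2 + 4u - 21 = 0.
Solving gives u = 3 or u = -7.
Check each candidate in the original equation:
  u = 3: sqrt(49) = 7, while u + 4 = 7 — valid.
  u = -7: sqrt(9) = 3, while u + 4 = -3 — extraneous.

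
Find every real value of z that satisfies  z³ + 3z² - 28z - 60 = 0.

Possible rational roots are divisors of -60. Testing z = 5 gives 0, so (z - 5) is a factor.
Divide: z³ + 3z² - 28z - 60 = (z - 5)(z² + 8z + 12).
Factor the quadratic: z = -2 or z = -6.

z = -6 or z = -2 or z = 5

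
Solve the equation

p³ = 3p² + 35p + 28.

Rearrange: p³ - 3p² - 35p - 28 = 0.
Possible rational roots are divisors of -28. Testing p = -4 gives 0, so (p + 4) is a factor.
Divide: p³ - 3p² - 35p - 28 = (p + 4)(p² - 7p - 7).
Apply the quadratic formula to p² - 7p - 7 = 0: p = (7 ± √77)/2, i.e. p ≈ 7.8875 or p ≈ -0.8875.

p = -4 or p = -0.8875 or p = 7.8875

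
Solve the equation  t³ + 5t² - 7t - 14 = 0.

t = -5.7913 or t = -1.2087 or t = 2

Possible rational roots are divisors of -14. Testing t = 2 gives 0, so (t - 2) is a factor.
Divide: t³ + 5t² - 7t - 14 = (t - 2)(t² + 7t + 7).
Apply the quadratic formula to t² + 7t + 7 = 0: t = (-7 ± √21)/2, i.e. t ≈ -1.2087 or t ≈ -5.7913.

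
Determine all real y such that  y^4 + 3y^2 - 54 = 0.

y = -2.4495 or y = 2.4495

Let u = y^2. The equation becomes u^2 + 3u - 54 = 0.
Factor: (u + 9)(u - 6) = 0, so u = -9 or u = 6.
y^2 = -9 < 0 has no real solution.
y^2 = 6 gives y = +/-sqrt(6) ~= +/-2.4495.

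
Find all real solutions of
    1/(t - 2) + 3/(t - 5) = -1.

Multiply both sides by (t - 2)(t - 5):
(t - 5) + 3(t - 2) = -(t - 2)(t - 5).
Expand and collect terms: -t² + 3t + 1 = 0.
By the quadratic formula, t = (-3 ± √13) / -2, so t ≈ -0.3028 or t ≈ 3.3028.
Neither value makes a denominator zero (t ≠ 2, t ≠ 5), so both are valid.

t = -0.3028 or t = 3.3028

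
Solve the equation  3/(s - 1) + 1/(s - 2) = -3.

s = -0.1805 or s = 1.8471

Multiply both sides by (s - 1)(s - 2):
3(s - 2) + (s - 1) = -3(s - 1)(s - 2).
Expand and collect terms: -3s^2 + 5s + 1 = 0.
By the quadratic formula, s = (-5 +/- sqrt(37)) / -6, so s ~= -0.1805 or s ~= 1.8471.
Neither value makes a denominator zero (s != 1, s != 2), so both are valid.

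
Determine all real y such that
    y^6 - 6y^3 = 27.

y = -1.4422 or y = 2.0801

Let u = y^3. The equation becomes u^2 - 6u - 27 = 0.
Factor: (u - 9)(u + 3) = 0, so u = 9 or u = -3.
y^3 = 9 gives y = (9)^(1/3) ~= 2.0801.
y^3 = -3 gives y = -(3)^(1/3) ~= -1.4422.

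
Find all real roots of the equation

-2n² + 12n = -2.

n = -0.1623 or n = 6.1623

Rearrange to standard form: -2n² + 12n + 2 = 0.
Discriminant: (12)² − 4·(-2)·2 = 160.
Quadratic formula: n = (-12 ± √160) / (-4).
So n = 3 - √(10) ≈ -0.1623 or n = 3 + √(10) ≈ 6.1623.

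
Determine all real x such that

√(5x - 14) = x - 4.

Square both sides: 5x - 14 = (x - 4)².
Expand and rearrange: x² - 13x + 30 = 0.
Solving gives x = 10 or x = 3.
Check each candidate in the original equation:
  x = 10: √(36) = 6, while x - 4 = 6 — valid.
  x = 3: √(1) = 1, while x - 4 = -1 — extraneous.

x = 10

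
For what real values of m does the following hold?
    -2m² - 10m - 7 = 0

Discriminant: (-10)² − 4·(-2)·(-7) = 44.
Quadratic formula: m = (10 ± √44) / (-4).
So m = -5/2 - √(11)/2 ≈ -4.1583 or m = -5/2 + √(11)/2 ≈ -0.8417.

m = -4.1583 or m = -0.8417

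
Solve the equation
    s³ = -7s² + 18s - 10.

s = -9.099 or s = 1 or s = 1.099

Rearrange: s³ + 7s² - 18s + 10 = 0.
Possible rational roots are divisors of 10. Testing s = 1 gives 0, so (s - 1) is a factor.
Divide: s³ + 7s² - 18s + 10 = (s - 1)(s² + 8s - 10).
Apply the quadratic formula to s² + 8s - 10 = 0: s = (-8 ± √104)/2, i.e. s ≈ 1.099 or s ≈ -9.099.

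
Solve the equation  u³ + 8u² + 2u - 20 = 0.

u = -7.3589 or u = -2 or u = 1.3589

Possible rational roots are divisors of -20. Testing u = -2 gives 0, so (u + 2) is a factor.
Divide: u³ + 8u² + 2u - 20 = (u + 2)(u² + 6u - 10).
Apply the quadratic formula to u² + 6u - 10 = 0: u = (-6 ± √76)/2, i.e. u ≈ 1.3589 or u ≈ -7.3589.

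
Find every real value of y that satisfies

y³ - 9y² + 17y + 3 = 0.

Possible rational roots are divisors of 3. Testing y = 3 gives 0, so (y - 3) is a factor.
Divide: y³ - 9y² + 17y + 3 = (y - 3)(y² - 6y - 1).
Apply the quadratic formula to y² - 6y - 1 = 0: y = (6 ± √40)/2, i.e. y ≈ 6.1623 or y ≈ -0.1623.

y = -0.1623 or y = 3 or y = 6.1623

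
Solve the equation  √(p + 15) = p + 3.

p = 1

Square both sides: p + 15 = (p + 3)².
Expand and rearrange: p² + 5p - 6 = 0.
Solving gives p = 1 or p = -6.
Check each candidate in the original equation:
  p = 1: √(16) = 4, while p + 3 = 4 — valid.
  p = -6: √(9) = 3, while p + 3 = -3 — extraneous.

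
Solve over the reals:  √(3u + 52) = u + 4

u = 4

Square both sides: 3u + 52 = (u + 4)².
Expand and rearrange: u² + 5u - 36 = 0.
Solving gives u = 4 or u = -9.
Check each candidate in the original equation:
  u = 4: √(64) = 8, while u + 4 = 8 — valid.
  u = -9: √(25) = 5, while u + 4 = -5 — extraneous.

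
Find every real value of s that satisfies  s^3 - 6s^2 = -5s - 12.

s = -1 or s = 3 or s = 4

Rearrange: s^3 - 6s^2 + 5s + 12 = 0.
Possible rational roots are divisors of 12. Testing s = 4 gives 0, so (s - 4) is a factor.
Divide: s^3 - 6s^2 + 5s + 12 = (s - 4)(s^2 - 2s - 3).
Factor the quadratic: s = 3 or s = -1.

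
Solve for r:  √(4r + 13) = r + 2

Square both sides: 4r + 13 = (r + 2)².
Expand and rearrange: r² - 9 = 0.
Solving gives r = 3 or r = -3.
Check each candidate in the original equation:
  r = 3: √(25) = 5, while r + 2 = 5 — valid.
  r = -3: √(1) = 1, while r + 2 = -1 — extraneous.

r = 3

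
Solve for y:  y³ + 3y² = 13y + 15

y = -5 or y = -1 or y = 3

Rearrange: y³ + 3y² - 13y - 15 = 0.
Possible rational roots are divisors of -15. Testing y = -5 gives 0, so (y + 5) is a factor.
Divide: y³ + 3y² - 13y - 15 = (y + 5)(y² - 2y - 3).
Factor the quadratic: y = 3 or y = -1.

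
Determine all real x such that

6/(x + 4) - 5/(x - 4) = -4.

x = -5.3227 or x = 5.0727

Multiply both sides by (x + 4)(x - 4):
6(x - 4) - 5(x + 4) = -4(x + 4)(x - 4).
Expand and collect terms: -4x^2 - x + 108 = 0.
By the quadratic formula, x = (1 +/- sqrt(1729)) / -8, so x ~= -5.3227 or x ~= 5.0727.
Neither value makes a denominator zero (x != -4, x != 4), so both are valid.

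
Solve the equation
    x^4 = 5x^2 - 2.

x = -2.1358 or x = -0.6622 or x = 0.6622 or x = 2.1358

Let u = x^2. The equation becomes u^2 - 5u + 2 = 0.
By the quadratic formula, u = sqrt(17)/2 + 5/2 or u = 5/2 - sqrt(17)/2.
x^2 = sqrt(17)/2 + 5/2 gives x = +/-sqrt(sqrt(17)/2 + 5/2) ~= +/-2.1358.
x^2 = 5/2 - sqrt(17)/2 gives x = +/-sqrt(5/2 - sqrt(17)/2) ~= +/-0.6622.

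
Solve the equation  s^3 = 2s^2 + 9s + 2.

Rearrange: s^3 - 2s^2 - 9s - 2 = 0.
Possible rational roots are divisors of -2. Testing s = -2 gives 0, so (s + 2) is a factor.
Divide: s^3 - 2s^2 - 9s - 2 = (s + 2)(s^2 - 4s - 1).
Apply the quadratic formula to s^2 - 4s - 1 = 0: s = (4 +/- sqrt(20))/2, i.e. s ~= 4.2361 or s ~= -0.2361.

s = -2 or s = -0.2361 or s = 4.2361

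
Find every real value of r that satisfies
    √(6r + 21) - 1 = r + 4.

Isolate the radical: √(6r + 21) = r + 5.
Square both sides: 6r + 21 = (r + 5)².
Expand and rearrange: r² + 4r + 4 = 0.
This gives the repeated root r = -2.
Check in the original equation:
  r = -2: √(9) = 3, while r + 5 = 3 — valid.

r = -2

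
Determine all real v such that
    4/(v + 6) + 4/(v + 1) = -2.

Multiply both sides by (v + 6)(v + 1):
4(v + 1) + 4(v + 6) = -2(v + 6)(v + 1).
Expand and collect terms: -2v² - 22v - 40 = 0.
By the quadratic formula, v = (22 ± √164) / -4, so v ≈ -8.7016 or v ≈ -2.2984.
Neither value makes a denominator zero (v ≠ -6, v ≠ -1), so both are valid.

v = -8.7016 or v = -2.2984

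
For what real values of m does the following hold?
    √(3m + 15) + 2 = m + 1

m = 7

Isolate the radical: √(3m + 15) = m - 1.
Square both sides: 3m + 15 = (m - 1)².
Expand and rearrange: m² - 5m - 14 = 0.
Solving gives m = 7 or m = -2.
Check each candidate in the original equation:
  m = 7: √(36) = 6, while m - 1 = 6 — valid.
  m = -2: √(9) = 3, while m - 1 = -3 — extraneous.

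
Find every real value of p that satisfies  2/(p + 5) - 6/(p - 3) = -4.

Multiply both sides by (p + 5)(p - 3):
2(p - 3) - 6(p + 5) = -4(p + 5)(p - 3).
Expand and collect terms: -4p^2 - 4p + 96 = 0.
By the quadratic formula, p = (4 +/- sqrt(1552)) / -8, so p ~= -5.4244 or p ~= 4.4244.
Neither value makes a denominator zero (p != -5, p != 3), so both are valid.

p = -5.4244 or p = 4.4244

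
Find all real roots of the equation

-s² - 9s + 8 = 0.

s = -9.8151 or s = 0.8151

Discriminant: (-9)² − 4·(-1)·8 = 113.
Quadratic formula: s = (9 ± √113) / (-2).
So s = -√(113)/2 - 9/2 ≈ -9.8151 or s = -9/2 + √(113)/2 ≈ 0.8151.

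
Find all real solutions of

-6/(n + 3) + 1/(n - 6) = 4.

Multiply both sides by (n + 3)(n - 6):
-6(n - 6) + (n + 3) = 4(n + 3)(n - 6).
Expand and collect terms: 4n^2 - 7n - 111 = 0.
By the quadratic formula, n = (7 +/- sqrt(1825)) / 8, so n ~= 6.215 or n ~= -4.465.
Neither value makes a denominator zero (n != -3, n != 6), so both are valid.

n = -4.465 or n = 6.215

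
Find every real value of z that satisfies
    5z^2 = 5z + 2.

z = -0.3062 or z = 1.3062

Rearrange to standard form: 5z^2 - 5z - 2 = 0.
Discriminant: (-5)^2 - 4*5*(-2) = 65.
Quadratic formula: z = (5 +/- sqrt(65)) / 10.
So z = 1/2 + sqrt(65)/10 ~= 1.3062 or z = 1/2 - sqrt(65)/10 ~= -0.3062.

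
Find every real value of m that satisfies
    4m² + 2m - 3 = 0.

m = -1.1514 or m = 0.6514

Discriminant: (2)² − 4·4·(-3) = 52.
Quadratic formula: m = (-2 ± √52) / 8.
So m = -1/4 + √(13)/4 ≈ 0.6514 or m = -√(13)/4 - 1/4 ≈ -1.1514.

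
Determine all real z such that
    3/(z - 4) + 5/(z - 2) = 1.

z = 3.127 or z = 10.873

Multiply both sides by (z - 4)(z - 2):
3(z - 2) + 5(z - 4) = (z - 4)(z - 2).
Expand and collect terms: z^2 - 14z + 34 = 0.
By the quadratic formula, z = (14 +/- sqrt(60)) / 2, so z ~= 10.873 or z ~= 3.127.
Neither value makes a denominator zero (z != 4, z != 2), so both are valid.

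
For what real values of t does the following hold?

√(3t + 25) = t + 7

Square both sides: 3t + 25 = (t + 7)².
Expand and rearrange: t² + 11t + 24 = 0.
Solving gives t = -3 or t = -8.
Check each candidate in the original equation:
  t = -3: √(16) = 4, while t + 7 = 4 — valid.
  t = -8: √(1) = 1, while t + 7 = -1 — extraneous.

t = -3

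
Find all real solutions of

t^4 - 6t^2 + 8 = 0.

Let u = t^2. The equation becomes u^2 - 6u + 8 = 0.
Factor: (u - 4)(u - 2) = 0, so u = 4 or u = 2.
t^2 = 4 gives t = +/-2.
t^2 = 2 gives t = +/-sqrt(2) ~= +/-1.4142.

t = -2 or t = -1.4142 or t = 1.4142 or t = 2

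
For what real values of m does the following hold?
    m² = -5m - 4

Bring every term to one side: m² + 5m + 4 = 0.
Factor: (m + 4)(m + 1) = 0.
So m = -4 or m = -1.

m = -4 or m = -1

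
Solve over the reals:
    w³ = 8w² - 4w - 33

Rearrange: w³ - 8w² + 4w + 33 = 0.
Possible rational roots are divisors of 33. Testing w = 3 gives 0, so (w - 3) is a factor.
Divide: w³ - 8w² + 4w + 33 = (w - 3)(w² - 5w - 11).
Apply the quadratic formula to w² - 5w - 11 = 0: w = (5 ± √69)/2, i.e. w ≈ 6.6533 or w ≈ -1.6533.

w = -1.6533 or w = 3 or w = 6.6533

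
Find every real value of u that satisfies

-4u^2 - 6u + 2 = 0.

Discriminant: (-6)^2 - 4*(-4)*2 = 68.
Quadratic formula: u = (6 +/- sqrt(68)) / (-8).
So u = -sqrt(17)/4 - 3/4 ~= -1.7808 or u = -3/4 + sqrt(17)/4 ~= 0.2808.

u = -1.7808 or u = 0.2808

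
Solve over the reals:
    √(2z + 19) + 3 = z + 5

z = 3

Isolate the radical: √(2z + 19) = z + 2.
Square both sides: 2z + 19 = (z + 2)².
Expand and rearrange: z² + 2z - 15 = 0.
Solving gives z = 3 or z = -5.
Check each candidate in the original equation:
  z = 3: √(25) = 5, while z + 2 = 5 — valid.
  z = -5: √(9) = 3, while z + 2 = -3 — extraneous.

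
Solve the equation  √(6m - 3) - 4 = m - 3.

m = 2

Isolate the radical: √(6m - 3) = m + 1.
Square both sides: 6m - 3 = (m + 1)².
Expand and rearrange: m² - 4m + 4 = 0.
This gives the repeated root m = 2.
Check in the original equation:
  m = 2: √(9) = 3, while m + 1 = 3 — valid.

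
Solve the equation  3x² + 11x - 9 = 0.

x = -4.3555 or x = 0.6888

Discriminant: (11)² − 4·3·(-9) = 229.
Quadratic formula: x = (-11 ± √229) / 6.
So x = -11/6 + √(229)/6 ≈ 0.6888 or x = -√(229)/6 - 11/6 ≈ -4.3555.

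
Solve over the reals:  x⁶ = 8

Let u = x³. The equation becomes u² - 8 = 0.
By the quadratic formula, u = 2·√(2) or u = -2·√(2).
x³ = 2·√(2) gives x = ∛(2·√(2)) ≈ 1.4142.
x³ = -2·√(2) gives x = -∛(2·√(2)) ≈ -1.4142.

x = -1.4142 or x = 1.4142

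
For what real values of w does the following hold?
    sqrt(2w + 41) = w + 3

w = 4

Square both sides: 2w + 41 = (w + 3)^2.
Expand and rearrange: w^2 + 4w - 32 = 0.
Solving gives w = 4 or w = -8.
Check each candidate in the original equation:
  w = 4: sqrt(49) = 7, while w + 3 = 7 — valid.
  w = -8: sqrt(25) = 5, while w + 3 = -5 — extraneous.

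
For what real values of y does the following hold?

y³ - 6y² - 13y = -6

y = -2 or y = 0.3944 or y = 7.6056

Rearrange: y³ - 6y² - 13y + 6 = 0.
Possible rational roots are divisors of 6. Testing y = -2 gives 0, so (y + 2) is a factor.
Divide: y³ - 6y² - 13y + 6 = (y + 2)(y² - 8y + 3).
Apply the quadratic formula to y² - 8y + 3 = 0: y = (8 ± √52)/2, i.e. y ≈ 7.6056 or y ≈ 0.3944.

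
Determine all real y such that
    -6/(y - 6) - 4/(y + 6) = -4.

y = -5.1189 or y = 7.6189

Multiply both sides by (y - 6)(y + 6):
-6(y + 6) - 4(y - 6) = -4(y - 6)(y + 6).
Expand and collect terms: -4y^2 + 10y + 156 = 0.
By the quadratic formula, y = (-10 +/- sqrt(2596)) / -8, so y ~= -5.1189 or y ~= 7.6189.
Neither value makes a denominator zero (y != 6, y != -6), so both are valid.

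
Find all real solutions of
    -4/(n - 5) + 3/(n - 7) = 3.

n = 4 or n = 7.6667

Multiply both sides by (n - 5)(n - 7):
-4(n - 7) + 3(n - 5) = 3(n - 5)(n - 7).
Expand and collect terms: 3n² - 35n + 92 = 0.
Factor or apply the quadratic formula: n = 7.6667 or n = 4.
Neither value makes a denominator zero (n ≠ 5, n ≠ 7), so both are valid.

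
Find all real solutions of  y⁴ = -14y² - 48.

Let u = y². The equation becomes u² + 14u + 48 = 0.
Factor: (u + 8)(u + 6) = 0, so u = -8 or u = -6.
y² = -8 < 0 has no real solution.
y² = -6 < 0 has no real solution.

No real solutions.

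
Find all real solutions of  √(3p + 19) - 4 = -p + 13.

Isolate the radical: √(3p + 19) = -p + 17.
Square both sides: 3p + 19 = (-p + 17)².
Expand and rearrange: p² - 37p + 270 = 0.
Solving gives p = 27 or p = 10.
Check each candidate in the original equation:
  p = 27: √(100) = 10, while -p + 17 = -10 — extraneous.
  p = 10: √(49) = 7, while -p + 17 = 7 — valid.

p = 10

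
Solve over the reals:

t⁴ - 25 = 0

Let u = t². The equation becomes u² - 25 = 0.
Factor: (u + 5)(u - 5) = 0, so u = -5 or u = 5.
t² = -5 < 0 has no real solution.
t² = 5 gives t = ±√(5) ≈ ±2.2361.

t = -2.2361 or t = 2.2361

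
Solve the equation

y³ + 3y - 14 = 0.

y = 2

Possible rational roots are divisors of -14. Testing y = 2 gives 0, so (y - 2) is a factor.
Divide: y³ + 3y - 14 = (y - 2)(y² + 2y + 7).
The quadratic y² + 2y + 7 has discriminant -24 < 0, so no further real roots.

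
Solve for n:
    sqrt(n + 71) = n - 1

Square both sides: n + 71 = (n - 1)^2.
Expand and rearrange: n^2 - 3n - 70 = 0.
Solving gives n = 10 or n = -7.
Check each candidate in the original equation:
  n = 10: sqrt(81) = 9, while n - 1 = 9 — valid.
  n = -7: sqrt(64) = 8, while n - 1 = -8 — extraneous.

n = 10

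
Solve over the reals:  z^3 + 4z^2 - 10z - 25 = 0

z = -5 or z = -1.7913 or z = 2.7913

Possible rational roots are divisors of -25. Testing z = -5 gives 0, so (z + 5) is a factor.
Divide: z^3 + 4z^2 - 10z - 25 = (z + 5)(z^2 - z - 5).
Apply the quadratic formula to z^2 - z - 5 = 0: z = (1 +/- sqrt(21))/2, i.e. z ~= 2.7913 or z ~= -1.7913.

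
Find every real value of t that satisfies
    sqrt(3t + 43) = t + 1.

t = 7

Square both sides: 3t + 43 = (t + 1)^2.
Expand and rearrange: t^2 - t - 42 = 0.
Solving gives t = 7 or t = -6.
Check each candidate in the original equation:
  t = 7: sqrt(64) = 8, while t + 1 = 8 — valid.
  t = -6: sqrt(25) = 5, while t + 1 = -5 — extraneous.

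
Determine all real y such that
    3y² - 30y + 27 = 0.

Factor: 3(y - 9)(y - 1) = 0.
So y = 9 or y = 1.

y = 1 or y = 9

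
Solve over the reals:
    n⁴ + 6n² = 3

Let u = n². The equation becomes u² + 6u - 3 = 0.
By the quadratic formula, u = -3 + 2·√(3) or u = -2·√(3) - 3.
n² = -3 + 2·√(3) gives n = ±√(-3 + 2·√(3)) ≈ ±0.6813.
n² = -2·√(3) - 3 < 0 has no real solution.

n = -0.6813 or n = 0.6813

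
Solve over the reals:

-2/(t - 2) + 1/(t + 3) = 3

Multiply both sides by (t - 2)(t + 3):
-2(t + 3) + (t - 2) = 3(t - 2)(t + 3).
Expand and collect terms: 3t² + 4t - 10 = 0.
By the quadratic formula, t = (-4 ± √136) / 6, so t ≈ 1.277 or t ≈ -2.6103.
Neither value makes a denominator zero (t ≠ 2, t ≠ -3), so both are valid.

t = -2.6103 or t = 1.277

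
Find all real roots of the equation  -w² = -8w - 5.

Rearrange to standard form: -w² + 8w + 5 = 0.
Discriminant: (8)² − 4·(-1)·5 = 84.
Quadratic formula: w = (-8 ± √84) / (-2).
So w = 4 - √(21) ≈ -0.5826 or w = 4 + √(21) ≈ 8.5826.

w = -0.5826 or w = 8.5826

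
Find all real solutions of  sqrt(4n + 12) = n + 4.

Square both sides: 4n + 12 = (n + 4)^2.
Expand and rearrange: n^2 + 4n + 4 = 0.
This gives the repeated root n = -2.
Check in the original equation:
  n = -2: sqrt(4) = 2, while n + 4 = 2 — valid.

n = -2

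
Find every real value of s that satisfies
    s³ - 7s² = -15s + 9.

Rearrange: s³ - 7s² + 15s - 9 = 0.
Possible rational roots are divisors of -9. Testing s = 1 gives 0, so (s - 1) is a factor.
Divide: s³ - 7s² + 15s - 9 = (s - 1)(s² - 6s + 9).
The quadratic has the repeated root s = 3.

s = 1 or s = 3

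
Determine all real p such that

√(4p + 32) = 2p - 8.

p = 8

Square both sides: 4p + 32 = (2p - 8)².
Expand and rearrange: 4p² - 36p + 32 = 0.
Solving gives p = 8 or p = 1.
Check each candidate in the original equation:
  p = 8: √(64) = 8, while 2p - 8 = 8 — valid.
  p = 1: √(36) = 6, while 2p - 8 = -6 — extraneous.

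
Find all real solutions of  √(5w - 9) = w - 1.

Square both sides: 5w - 9 = (w - 1)².
Expand and rearrange: w² - 7w + 10 = 0.
Solving gives w = 5 or w = 2.
Check each candidate in the original equation:
  w = 5: √(16) = 4, while w - 1 = 4 — valid.
  w = 2: √(1) = 1, while w - 1 = 1 — valid.

w = 2 or w = 5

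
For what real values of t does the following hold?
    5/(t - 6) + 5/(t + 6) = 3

t = -4.5605 or t = 7.8938

Multiply both sides by (t - 6)(t + 6):
5(t + 6) + 5(t - 6) = 3(t - 6)(t + 6).
Expand and collect terms: 3t^2 - 10t - 108 = 0.
By the quadratic formula, t = (10 +/- sqrt(1396)) / 6, so t ~= 7.8938 or t ~= -4.5605.
Neither value makes a denominator zero (t != 6, t != -6), so both are valid.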